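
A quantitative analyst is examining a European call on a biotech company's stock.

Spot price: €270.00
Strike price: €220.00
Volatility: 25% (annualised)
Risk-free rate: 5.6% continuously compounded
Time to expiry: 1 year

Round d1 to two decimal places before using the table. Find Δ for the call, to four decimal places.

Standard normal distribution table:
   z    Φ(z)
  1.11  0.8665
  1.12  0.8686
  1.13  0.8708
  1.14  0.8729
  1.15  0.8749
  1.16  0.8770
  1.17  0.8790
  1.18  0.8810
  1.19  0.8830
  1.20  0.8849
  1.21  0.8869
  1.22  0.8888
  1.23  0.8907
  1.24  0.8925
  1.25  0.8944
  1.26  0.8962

T = 1;  σ√T = 0.2500
ln(S/K) + (r + σ²/2)T = ln(270/220) + (0.056 + 0.25²/2)·1 = 0.2048 + 0.0872 = 0.2920
d₁ = 0.2920 / 0.2500 = 1.1682 ⇒ 1.17
N(d₁) = N(1.17) = 0.8790
Δ_call = N(d₁) = 0.8790

0.8790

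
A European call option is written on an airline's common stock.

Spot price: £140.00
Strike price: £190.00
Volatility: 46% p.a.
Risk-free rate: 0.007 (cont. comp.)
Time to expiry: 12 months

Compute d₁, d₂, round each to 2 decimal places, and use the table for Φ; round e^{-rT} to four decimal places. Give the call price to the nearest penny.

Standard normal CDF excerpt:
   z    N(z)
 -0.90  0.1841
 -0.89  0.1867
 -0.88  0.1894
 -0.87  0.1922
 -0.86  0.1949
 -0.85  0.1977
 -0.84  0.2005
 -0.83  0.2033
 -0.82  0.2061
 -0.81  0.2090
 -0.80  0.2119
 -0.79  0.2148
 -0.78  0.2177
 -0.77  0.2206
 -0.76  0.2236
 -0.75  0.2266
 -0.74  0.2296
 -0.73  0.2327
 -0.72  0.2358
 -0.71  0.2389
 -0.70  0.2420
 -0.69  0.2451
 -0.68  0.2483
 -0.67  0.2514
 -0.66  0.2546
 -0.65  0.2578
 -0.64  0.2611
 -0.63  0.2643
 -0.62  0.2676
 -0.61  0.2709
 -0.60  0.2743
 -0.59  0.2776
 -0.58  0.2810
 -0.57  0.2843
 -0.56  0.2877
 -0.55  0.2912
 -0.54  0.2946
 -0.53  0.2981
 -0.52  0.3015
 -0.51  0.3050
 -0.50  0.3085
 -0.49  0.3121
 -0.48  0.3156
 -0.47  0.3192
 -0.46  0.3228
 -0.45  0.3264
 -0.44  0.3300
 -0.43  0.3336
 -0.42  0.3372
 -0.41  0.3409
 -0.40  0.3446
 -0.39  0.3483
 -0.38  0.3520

σ√T = 0.46 × 1.0000 = 0.4600
d₁ = [ln(140/190) + (0.007 + ½·0.46²)·1] / (σ√T) = (-0.3054 + 0.1128) / 0.4600 = -0.4187 ⇒ -0.42
d₂ = -0.4187 − 0.4600 = -0.8787 ⇒ -0.88
e^(−rT) = e^(−0.007·1) = 0.9930
N(d₁) = N(-0.42) = 0.3372;  N(d₂) = N(-0.88) = 0.1894
C = 140·0.3372 − 190·0.9930·0.1894 = 47.2080 − 35.7341 = 11.4739

£11.47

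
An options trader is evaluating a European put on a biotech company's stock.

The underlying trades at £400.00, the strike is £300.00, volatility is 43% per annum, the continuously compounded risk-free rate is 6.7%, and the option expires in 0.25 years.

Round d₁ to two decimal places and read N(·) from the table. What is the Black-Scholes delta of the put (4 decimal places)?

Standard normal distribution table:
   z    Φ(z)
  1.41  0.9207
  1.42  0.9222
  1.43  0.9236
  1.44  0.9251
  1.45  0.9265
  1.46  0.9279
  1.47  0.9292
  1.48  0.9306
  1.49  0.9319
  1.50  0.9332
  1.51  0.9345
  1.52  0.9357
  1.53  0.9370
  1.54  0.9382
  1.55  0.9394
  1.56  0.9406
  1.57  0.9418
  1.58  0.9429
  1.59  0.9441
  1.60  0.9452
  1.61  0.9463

T = 0.25;  σ√T = 0.2150
d₁ = [ln(400/300) + (0.067 + 0.43²/2)·0.25] / 0.2150 = [0.2877 + 0.0399] / 0.2150 = 1.5235 ≈ 1.52
N(d₁) = N(1.52) = 0.9357
Δ_put = N(d₁) − 1 = 0.9357 − 1 = -0.0643

-0.0643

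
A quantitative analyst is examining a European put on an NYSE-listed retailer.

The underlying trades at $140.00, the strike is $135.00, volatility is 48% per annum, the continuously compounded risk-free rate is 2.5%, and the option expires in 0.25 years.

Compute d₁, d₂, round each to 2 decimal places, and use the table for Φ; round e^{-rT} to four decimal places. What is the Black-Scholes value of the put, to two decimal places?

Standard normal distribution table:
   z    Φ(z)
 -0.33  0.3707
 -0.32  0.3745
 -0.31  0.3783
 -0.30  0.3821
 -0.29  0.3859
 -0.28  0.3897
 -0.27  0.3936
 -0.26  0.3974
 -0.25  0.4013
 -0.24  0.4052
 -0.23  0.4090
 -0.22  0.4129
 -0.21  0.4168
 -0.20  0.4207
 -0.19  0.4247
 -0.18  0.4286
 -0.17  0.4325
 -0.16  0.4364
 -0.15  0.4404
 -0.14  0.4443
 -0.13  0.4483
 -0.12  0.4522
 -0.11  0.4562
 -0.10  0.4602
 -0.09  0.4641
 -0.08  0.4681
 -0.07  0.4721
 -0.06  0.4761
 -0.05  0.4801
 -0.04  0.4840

T = 0.25;  σ√T = 0.2400
ln(S/K) + (r + σ²/2)T = ln(140/135) + (0.025 + 0.48²/2)·0.25 = 0.0364 + 0.0350 = 0.0714
d₁ = 0.0714 / 0.2400 = 0.2976 ≈ 0.30
d₂ = d₁ − σ√T = 0.2976 − 0.2400 = 0.0576 ≈ 0.06
exp(−rT) = exp(−0.025·0.25) = 0.9938
N(−d₂) = N(-0.06) = 0.4761;  N(−d₁) = N(-0.30) = 0.3821
P = 135·0.9938·0.4761 − 140·0.3821 = 63.8750 − 53.4940 = 10.3810

$10.38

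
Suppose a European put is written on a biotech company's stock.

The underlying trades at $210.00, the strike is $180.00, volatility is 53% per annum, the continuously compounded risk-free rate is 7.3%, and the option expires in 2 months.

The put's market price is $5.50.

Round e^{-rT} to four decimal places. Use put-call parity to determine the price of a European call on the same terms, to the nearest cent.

e^(−rT) = e^(−0.073·0.1667) = 0.9879
Put-call parity: C − P = S − K·e^(−rT) = 210 − 180·0.9879 = 210 − 177.8220 = 32.1780
C = P + (C − P) = 5.50 + (32.1780) = 37.6780

$37.68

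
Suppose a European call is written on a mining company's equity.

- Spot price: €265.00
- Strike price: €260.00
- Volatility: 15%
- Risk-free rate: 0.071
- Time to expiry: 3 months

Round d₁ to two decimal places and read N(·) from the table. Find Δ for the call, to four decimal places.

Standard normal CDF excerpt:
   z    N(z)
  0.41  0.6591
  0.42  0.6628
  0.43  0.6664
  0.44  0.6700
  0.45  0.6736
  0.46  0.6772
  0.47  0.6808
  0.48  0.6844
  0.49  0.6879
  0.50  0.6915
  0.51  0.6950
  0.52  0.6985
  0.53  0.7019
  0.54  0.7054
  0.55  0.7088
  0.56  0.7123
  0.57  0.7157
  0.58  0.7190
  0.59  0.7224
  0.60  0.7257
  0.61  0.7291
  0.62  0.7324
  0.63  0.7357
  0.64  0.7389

0.7019

σ√T = 0.15·√0.25 = 0.0750
ln(S/K) + (r + σ²/2)T = ln(265/260) + (0.071 + 0.15²/2)·0.25 = 0.0190 + 0.0206 = 0.0396
d₁ = 0.0396 / 0.0750 = 0.5281 ⇒ 0.53
N(d₁) = N(0.53) = 0.7019
Δ_call = N(d₁) = 0.7019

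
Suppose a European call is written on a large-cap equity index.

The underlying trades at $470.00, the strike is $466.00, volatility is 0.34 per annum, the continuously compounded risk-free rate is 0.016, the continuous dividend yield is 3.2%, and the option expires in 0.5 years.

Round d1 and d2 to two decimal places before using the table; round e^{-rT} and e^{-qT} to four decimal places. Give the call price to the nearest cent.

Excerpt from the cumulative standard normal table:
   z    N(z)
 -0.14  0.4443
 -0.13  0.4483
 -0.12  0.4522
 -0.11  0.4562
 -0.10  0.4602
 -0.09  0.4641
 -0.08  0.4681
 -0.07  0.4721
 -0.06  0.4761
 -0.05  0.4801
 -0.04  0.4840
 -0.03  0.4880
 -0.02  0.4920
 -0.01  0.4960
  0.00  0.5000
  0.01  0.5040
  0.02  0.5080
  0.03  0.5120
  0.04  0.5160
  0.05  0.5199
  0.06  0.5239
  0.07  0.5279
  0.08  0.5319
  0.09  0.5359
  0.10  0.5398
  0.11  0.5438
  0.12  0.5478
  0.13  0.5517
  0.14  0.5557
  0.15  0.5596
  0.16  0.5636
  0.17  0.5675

$44.33

σ√T = 0.34 × 0.7071 = 0.2404
d₁ = [ln(470/466) + (0.016 − 0.032 + ½·0.34²)·0.5] / (σ√T) = (0.0085 + 0.0209) / 0.2404 = 0.1225 → 0.12
d₂ = 0.1225 − 0.2404 = -0.1179 → -0.12
exp(−qT) = exp(−0.032·0.5) = 0.9841;  exp(−rT) = exp(−0.016·0.5) = 0.9920
C = 470·0.9841·N(0.12) − 466·0.9920·N(-0.12) = 470·0.9841·0.5478 − 466·0.9920·0.4522 = 253.3723 − 209.0394 = 44.3329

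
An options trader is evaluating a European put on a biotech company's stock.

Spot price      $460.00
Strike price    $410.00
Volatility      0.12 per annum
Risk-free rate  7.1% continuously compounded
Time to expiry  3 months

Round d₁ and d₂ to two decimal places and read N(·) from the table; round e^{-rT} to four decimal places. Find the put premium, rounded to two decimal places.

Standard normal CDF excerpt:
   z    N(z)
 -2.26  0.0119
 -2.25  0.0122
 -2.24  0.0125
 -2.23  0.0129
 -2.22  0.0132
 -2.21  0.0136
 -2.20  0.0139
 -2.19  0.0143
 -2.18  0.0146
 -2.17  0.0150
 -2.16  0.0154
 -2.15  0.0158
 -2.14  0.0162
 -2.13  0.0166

$0.13

σ√T = 0.12·√0.25 = 0.0600
ln(S/K) + (r + σ²/2)T = ln(460/410) + (0.071 + 0.12²/2)·0.25 = 0.1151 + 0.0195 = 0.1346
d₁ = 0.1346 / 0.0600 = 2.2437 → 2.24
d₂ = d₁ − σ√T = 2.2437 − 0.0600 = 2.1837 → 2.18
exp(−rT) = exp(−0.071·0.25) = 0.9824
P = 410·0.9824·N(-2.18) − 460·N(-2.24) = 410·0.9824·0.0146 − 460·0.0125 = 5.8806 − 5.7500 = 0.1306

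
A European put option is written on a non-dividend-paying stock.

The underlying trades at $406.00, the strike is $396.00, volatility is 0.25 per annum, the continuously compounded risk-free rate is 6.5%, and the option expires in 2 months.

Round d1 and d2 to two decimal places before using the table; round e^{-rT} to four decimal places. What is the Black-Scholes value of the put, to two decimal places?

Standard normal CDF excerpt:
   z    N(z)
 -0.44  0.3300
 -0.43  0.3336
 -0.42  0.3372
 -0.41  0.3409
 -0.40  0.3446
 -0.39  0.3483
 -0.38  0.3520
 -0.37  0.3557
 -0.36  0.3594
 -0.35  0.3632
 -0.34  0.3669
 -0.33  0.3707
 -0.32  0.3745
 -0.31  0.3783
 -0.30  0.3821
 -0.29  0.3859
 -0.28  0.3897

σ√T = 0.25·√0.1667 = 0.1021
ln(S/K) + (r + σ²/2)T = ln(406/396) + (0.065 + 0.25²/2)·0.1667 = 0.0249 + 0.0160 = 0.0410
d₁ = 0.0410 / 0.1021 = 0.4015 which rounds to 0.40
d₂ = d₁ − σ√T = 0.4015 − 0.1021 = 0.2995 which rounds to 0.30
e^(−rT) = e^(−0.065·0.1667) = 0.9892
P = 396·0.9892·N(-0.30) − 406·N(-0.40) = 396·0.9892·0.3821 − 406·0.3446 = 149.6774 − 139.9076 = 9.7698

$9.77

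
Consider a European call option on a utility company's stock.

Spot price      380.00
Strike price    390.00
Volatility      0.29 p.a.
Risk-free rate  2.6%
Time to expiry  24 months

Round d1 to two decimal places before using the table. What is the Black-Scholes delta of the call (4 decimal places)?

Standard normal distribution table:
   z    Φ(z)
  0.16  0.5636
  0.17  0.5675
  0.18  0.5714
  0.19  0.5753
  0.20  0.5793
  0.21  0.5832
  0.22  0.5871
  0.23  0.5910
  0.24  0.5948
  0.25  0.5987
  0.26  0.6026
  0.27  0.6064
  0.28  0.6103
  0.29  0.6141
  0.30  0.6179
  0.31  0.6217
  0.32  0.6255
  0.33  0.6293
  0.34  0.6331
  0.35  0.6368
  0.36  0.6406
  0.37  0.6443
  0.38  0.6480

σ√T = 0.29·√2 = 0.4101
d₁ = [ln(380/390) + (0.026 + 0.29²/2)·2] / 0.4101 = [-0.0260 + 0.1361] / 0.4101 = 0.2685 → 0.27
N(d₁) = N(0.27) = 0.6064
Δ_call = N(d₁) = 0.6064

0.6064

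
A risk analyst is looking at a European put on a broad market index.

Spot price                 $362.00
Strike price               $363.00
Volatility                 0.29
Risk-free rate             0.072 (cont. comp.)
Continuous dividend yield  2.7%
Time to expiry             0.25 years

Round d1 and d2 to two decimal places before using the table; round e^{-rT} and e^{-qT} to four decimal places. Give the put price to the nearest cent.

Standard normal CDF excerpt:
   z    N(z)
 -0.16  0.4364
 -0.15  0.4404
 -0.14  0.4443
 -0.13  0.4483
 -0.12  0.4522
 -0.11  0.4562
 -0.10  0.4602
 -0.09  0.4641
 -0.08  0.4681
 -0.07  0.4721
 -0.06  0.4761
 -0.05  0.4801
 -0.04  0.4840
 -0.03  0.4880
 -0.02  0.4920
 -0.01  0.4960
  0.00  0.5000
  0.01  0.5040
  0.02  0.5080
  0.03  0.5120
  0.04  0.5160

$18.50

σ√T = 0.29 × 0.5000 = 0.1450
d₁ = [ln(362/363) + (0.072 − 0.027 + 0.29²/2)·0.25] / 0.1450 = [-0.0028 + 0.0218] / 0.1450 = 0.1311 → 0.13
d₂ = d₁ − σ√T = 0.1311 − 0.1450 = -0.0139 → -0.01
e^(−qT) = e^(−0.027·0.25) = 0.9933;  e^(−rT) = e^(−0.072·0.25) = 0.9822
N(−d₂) = N(0.01) = 0.5040;  N(−d₁) = N(-0.13) = 0.4483
P = 363·0.9822·0.5040 − 362·0.9933·0.4483 = 179.6955 − 161.1973 = 18.4982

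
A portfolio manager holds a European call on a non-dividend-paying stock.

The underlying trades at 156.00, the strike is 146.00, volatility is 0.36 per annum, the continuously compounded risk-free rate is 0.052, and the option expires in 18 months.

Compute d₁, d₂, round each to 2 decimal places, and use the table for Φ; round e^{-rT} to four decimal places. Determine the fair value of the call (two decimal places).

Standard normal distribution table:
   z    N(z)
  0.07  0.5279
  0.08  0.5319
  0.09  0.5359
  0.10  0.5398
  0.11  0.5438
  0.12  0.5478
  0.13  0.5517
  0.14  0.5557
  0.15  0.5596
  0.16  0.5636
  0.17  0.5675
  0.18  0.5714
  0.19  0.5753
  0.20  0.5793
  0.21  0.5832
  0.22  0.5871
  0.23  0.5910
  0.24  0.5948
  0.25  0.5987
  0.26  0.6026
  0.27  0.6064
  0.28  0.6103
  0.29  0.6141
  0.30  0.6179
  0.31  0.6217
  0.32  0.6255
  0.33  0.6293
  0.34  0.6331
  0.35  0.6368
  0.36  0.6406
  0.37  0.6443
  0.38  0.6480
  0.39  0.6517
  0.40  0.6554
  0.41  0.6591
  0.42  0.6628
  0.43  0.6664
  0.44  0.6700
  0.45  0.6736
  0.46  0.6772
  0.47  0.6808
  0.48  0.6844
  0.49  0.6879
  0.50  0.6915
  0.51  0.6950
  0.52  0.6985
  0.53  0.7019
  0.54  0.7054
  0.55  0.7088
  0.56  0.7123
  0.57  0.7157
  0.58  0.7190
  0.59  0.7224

37.13

σ√T = 0.36 × 1.2247 = 0.4409
d₁ = [ln(156/146) + (0.052 + 0.36²/2)·1.5] / 0.4409 = [0.0662 + 0.1752] / 0.4409 = 0.5476 ≈ 0.55
d₂ = d₁ − σ√T = 0.5476 − 0.4409 = 0.1067 ≈ 0.11
exp(−rT) = exp(−0.052·1.5) = 0.9250
N(d₁) = N(0.55) = 0.7088;  N(d₂) = N(0.11) = 0.5438
C = 156·0.7088 − 146·0.9250·0.5438 = 110.5728 − 73.4402 = 37.1326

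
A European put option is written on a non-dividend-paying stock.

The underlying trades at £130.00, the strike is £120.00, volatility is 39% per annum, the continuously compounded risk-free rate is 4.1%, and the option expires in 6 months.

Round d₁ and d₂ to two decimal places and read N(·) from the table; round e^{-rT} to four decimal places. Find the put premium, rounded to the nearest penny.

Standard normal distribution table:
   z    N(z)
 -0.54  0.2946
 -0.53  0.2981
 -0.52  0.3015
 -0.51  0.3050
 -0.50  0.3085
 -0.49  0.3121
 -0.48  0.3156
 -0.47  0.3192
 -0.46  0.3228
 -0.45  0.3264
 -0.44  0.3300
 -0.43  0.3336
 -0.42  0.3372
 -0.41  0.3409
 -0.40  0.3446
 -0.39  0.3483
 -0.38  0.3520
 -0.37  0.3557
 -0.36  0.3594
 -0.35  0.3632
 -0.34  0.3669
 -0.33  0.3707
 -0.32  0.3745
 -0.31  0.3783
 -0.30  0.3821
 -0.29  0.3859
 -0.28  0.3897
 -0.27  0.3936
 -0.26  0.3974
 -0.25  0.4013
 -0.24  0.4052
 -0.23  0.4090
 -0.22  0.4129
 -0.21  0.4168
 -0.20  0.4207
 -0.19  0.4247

σ√T = 0.39·√0.5 = 0.2758
d₁ = [ln(130/120) + (0.041 + 0.39²/2)·0.5] / 0.2758 = [0.0800 + 0.0585] / 0.2758 = 0.5025 ≈ 0.50
d₂ = d₁ − σ√T = 0.5025 − 0.2758 = 0.2267 ≈ 0.23
e^(−rT) = e^(−0.041·0.5) = 0.9797
P = 120·0.9797·N(-0.23) − 130·N(-0.50) = 120·0.9797·0.4090 − 130·0.3085 = 48.0837 − 40.1050 = 7.9787

£7.98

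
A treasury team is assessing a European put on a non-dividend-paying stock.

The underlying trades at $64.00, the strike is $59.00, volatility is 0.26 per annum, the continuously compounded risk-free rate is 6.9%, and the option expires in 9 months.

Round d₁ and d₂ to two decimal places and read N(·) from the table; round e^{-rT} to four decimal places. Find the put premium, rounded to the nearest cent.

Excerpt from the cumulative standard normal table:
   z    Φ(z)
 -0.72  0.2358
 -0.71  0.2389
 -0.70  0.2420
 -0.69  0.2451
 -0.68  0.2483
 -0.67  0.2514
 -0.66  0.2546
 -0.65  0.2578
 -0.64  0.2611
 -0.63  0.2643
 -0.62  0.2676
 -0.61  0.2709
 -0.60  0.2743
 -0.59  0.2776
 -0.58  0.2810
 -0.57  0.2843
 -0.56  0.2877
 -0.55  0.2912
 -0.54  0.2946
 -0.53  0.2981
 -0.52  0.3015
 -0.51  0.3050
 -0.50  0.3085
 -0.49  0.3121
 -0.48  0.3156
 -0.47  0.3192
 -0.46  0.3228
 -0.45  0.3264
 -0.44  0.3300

$2.19

T = 0.75;  σ√T = 0.2252
d₁ = [ln(64/59) + (0.069 + 0.26²/2)·0.75] / 0.2252 = [0.0813 + 0.0771] / 0.2252 = 0.7037 ⇒ 0.70
d₂ = d₁ − σ√T = 0.7037 − 0.2252 = 0.4785 ⇒ 0.48
exp(−rT) = exp(−0.069·0.75) = 0.9496
P = 59·0.9496·N(-0.48) − 64·N(-0.70) = 59·0.9496·0.3156 − 64·0.2420 = 17.6819 − 15.4880 = 2.1939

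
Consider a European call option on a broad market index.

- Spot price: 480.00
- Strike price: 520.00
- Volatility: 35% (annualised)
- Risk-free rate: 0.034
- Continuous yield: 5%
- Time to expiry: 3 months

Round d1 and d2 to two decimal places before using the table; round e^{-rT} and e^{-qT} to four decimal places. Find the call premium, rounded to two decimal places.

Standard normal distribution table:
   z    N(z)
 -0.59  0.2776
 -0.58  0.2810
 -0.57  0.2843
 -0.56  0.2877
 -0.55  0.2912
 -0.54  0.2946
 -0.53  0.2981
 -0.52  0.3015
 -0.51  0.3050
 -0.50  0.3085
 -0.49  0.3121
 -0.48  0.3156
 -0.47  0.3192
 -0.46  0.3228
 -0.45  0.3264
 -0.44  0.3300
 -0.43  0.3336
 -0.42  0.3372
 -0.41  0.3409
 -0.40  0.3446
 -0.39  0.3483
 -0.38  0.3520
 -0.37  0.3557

18.53

σ√T = 0.35 × 0.5000 = 0.1750
d₁ = [ln(480/520) + (0.034 − 0.05 + ½·0.35²)·0.25] / (σ√T) = (-0.0800 + 0.0113) / 0.1750 = -0.3927 ⇒ -0.39
d₂ = -0.3927 − 0.1750 = -0.5677 ⇒ -0.57
exp(−qT) = exp(−0.05·0.25) = 0.9876;  exp(−rT) = exp(−0.034·0.25) = 0.9915
C = 480·0.9876·N(-0.39) − 520·0.9915·N(-0.57) = 480·0.9876·0.3483 − 520·0.9915·0.2843 = 165.1109 − 146.5794 = 18.5315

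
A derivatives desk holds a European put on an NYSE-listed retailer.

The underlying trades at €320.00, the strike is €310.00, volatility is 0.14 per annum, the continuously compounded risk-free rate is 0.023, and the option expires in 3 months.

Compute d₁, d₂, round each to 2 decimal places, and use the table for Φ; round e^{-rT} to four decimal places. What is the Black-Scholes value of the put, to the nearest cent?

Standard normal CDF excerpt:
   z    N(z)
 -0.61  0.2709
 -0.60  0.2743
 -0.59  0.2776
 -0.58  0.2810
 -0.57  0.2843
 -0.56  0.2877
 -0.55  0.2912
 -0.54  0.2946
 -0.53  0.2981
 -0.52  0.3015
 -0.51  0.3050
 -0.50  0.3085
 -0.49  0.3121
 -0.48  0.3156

σ√T = 0.14 × 0.5000 = 0.0700
d₁ = [ln(320/310) + (0.023 + 0.14²/2)·0.25] / 0.0700 = [0.0317 + 0.0082] / 0.0700 = 0.5707 which rounds to 0.57
d₂ = d₁ − σ√T = 0.5707 − 0.0700 = 0.5007 which rounds to 0.50
e^(−rT) = e^(−0.023·0.25) = 0.9943
P = 310·0.9943·N(-0.50) − 320·N(-0.57) = 310·0.9943·0.3085 − 320·0.2843 = 95.0899 − 90.9760 = 4.1139

€4.11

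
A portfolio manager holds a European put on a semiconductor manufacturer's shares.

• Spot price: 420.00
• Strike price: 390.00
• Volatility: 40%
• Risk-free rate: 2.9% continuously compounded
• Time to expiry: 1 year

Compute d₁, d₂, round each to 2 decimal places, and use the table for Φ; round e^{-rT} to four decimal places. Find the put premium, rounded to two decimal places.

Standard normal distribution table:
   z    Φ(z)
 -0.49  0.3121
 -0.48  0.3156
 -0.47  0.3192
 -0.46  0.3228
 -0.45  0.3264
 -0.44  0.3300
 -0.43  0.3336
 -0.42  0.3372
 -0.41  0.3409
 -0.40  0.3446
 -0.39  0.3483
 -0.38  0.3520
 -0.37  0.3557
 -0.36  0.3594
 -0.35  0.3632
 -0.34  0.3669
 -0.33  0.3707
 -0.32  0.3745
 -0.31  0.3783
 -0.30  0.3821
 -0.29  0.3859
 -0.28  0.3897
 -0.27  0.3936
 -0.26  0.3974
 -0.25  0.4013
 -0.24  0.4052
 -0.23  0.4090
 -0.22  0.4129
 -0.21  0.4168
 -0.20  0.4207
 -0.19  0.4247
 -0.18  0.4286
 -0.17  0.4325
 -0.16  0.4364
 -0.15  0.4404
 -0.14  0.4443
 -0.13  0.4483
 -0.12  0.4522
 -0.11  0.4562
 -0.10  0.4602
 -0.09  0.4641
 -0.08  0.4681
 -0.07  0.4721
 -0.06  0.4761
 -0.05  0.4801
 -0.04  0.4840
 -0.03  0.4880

T = 1;  σ√T = 0.4000
d₁ = [ln(420/390) + (0.029 + 0.4²/2)·1] / 0.4000 = [0.0741 + 0.1090] / 0.4000 = 0.4578 ⇒ 0.46
d₂ = d₁ − σ√T = 0.4578 − 0.4000 = 0.0578 ⇒ 0.06
exp(−rT) = exp(−0.029·1) = 0.9714
P = 390·0.9714·N(-0.06) − 420·N(-0.46) = 390·0.9714·0.4761 − 420·0.3228 = 180.3686 − 135.5760 = 44.7926

44.79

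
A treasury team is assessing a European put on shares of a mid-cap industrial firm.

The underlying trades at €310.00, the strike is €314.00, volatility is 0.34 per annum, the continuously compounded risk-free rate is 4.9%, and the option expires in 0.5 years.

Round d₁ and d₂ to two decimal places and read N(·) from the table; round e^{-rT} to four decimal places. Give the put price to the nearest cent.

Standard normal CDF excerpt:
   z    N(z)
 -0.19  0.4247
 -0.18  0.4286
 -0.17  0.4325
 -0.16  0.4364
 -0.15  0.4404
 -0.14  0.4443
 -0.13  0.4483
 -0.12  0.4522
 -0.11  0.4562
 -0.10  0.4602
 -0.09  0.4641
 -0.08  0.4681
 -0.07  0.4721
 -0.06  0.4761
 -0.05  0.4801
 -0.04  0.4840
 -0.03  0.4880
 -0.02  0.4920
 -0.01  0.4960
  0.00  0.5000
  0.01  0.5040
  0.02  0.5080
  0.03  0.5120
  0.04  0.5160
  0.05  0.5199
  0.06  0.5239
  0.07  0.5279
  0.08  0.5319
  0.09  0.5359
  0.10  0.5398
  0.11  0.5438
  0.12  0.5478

σ√T = 0.34 × 0.7071 = 0.2404
d₁ = [ln(310/314) + (0.049 + ½·0.34²)·0.5] / (σ√T) = (-0.0128 + 0.0534) / 0.2404 = 0.1688 which rounds to 0.17
d₂ = 0.1688 − 0.2404 = -0.0716 which rounds to -0.07
exp(−rT) = exp(−0.049·0.5) = 0.9758
P = 314·0.9758·N(0.07) − 310·N(-0.17) = 314·0.9758·0.5279 − 310·0.4325 = 161.7492 − 134.0750 = 27.6742

€27.67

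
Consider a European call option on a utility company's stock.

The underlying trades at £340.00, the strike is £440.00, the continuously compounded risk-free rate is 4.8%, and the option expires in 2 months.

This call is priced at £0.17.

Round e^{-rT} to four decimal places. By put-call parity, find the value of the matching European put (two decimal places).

exp(−rT) = exp(−0.048·0.1667) = 0.9920
Put-call parity: C − P = S − K·e^(−rT) = 340 − 440·0.9920 = 340 − 436.4800 = -96.4800
P = C − (C − P) = 0.17 − (-96.4800) = 96.6500

£96.65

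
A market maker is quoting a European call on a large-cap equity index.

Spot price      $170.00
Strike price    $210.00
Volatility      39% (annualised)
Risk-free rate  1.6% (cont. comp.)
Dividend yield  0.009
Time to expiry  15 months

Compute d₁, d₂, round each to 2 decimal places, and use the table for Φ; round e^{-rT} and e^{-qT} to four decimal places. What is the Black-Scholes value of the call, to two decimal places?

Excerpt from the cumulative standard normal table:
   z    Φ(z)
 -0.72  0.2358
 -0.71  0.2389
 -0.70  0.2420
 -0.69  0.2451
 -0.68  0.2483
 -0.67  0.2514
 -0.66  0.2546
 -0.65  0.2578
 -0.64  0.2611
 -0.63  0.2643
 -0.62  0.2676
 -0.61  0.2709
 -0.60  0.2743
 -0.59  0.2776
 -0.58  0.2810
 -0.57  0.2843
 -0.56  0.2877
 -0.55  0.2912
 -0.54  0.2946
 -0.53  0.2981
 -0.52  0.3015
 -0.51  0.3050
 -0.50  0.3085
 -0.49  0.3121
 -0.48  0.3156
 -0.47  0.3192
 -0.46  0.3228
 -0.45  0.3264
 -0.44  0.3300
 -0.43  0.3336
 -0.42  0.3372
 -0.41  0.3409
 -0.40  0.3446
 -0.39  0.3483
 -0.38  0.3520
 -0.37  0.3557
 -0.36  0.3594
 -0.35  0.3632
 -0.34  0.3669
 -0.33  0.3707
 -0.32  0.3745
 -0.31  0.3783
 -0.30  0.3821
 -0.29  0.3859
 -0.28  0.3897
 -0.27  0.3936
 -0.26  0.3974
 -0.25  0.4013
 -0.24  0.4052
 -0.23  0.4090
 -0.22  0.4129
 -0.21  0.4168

$16.35

σ√T = 0.39·√1.25 = 0.4360
d₁ = [ln(170/210) + (0.016 − 0.009 + ½·0.39²)·1.25] / (σ√T) = (-0.2113 + 0.1038) / 0.4360 = -0.2465 → -0.25
d₂ = -0.2465 − 0.4360 = -0.6826 → -0.68
e^(−qT) = e^(−0.009·1.25) = 0.9888;  e^(−rT) = e^(−0.016·1.25) = 0.9802
C = 170·0.9888·N(-0.25) − 210·0.9802·N(-0.68) = 170·0.9888·0.4013 − 210·0.9802·0.2483 = 67.4569 − 51.1106 = 16.3464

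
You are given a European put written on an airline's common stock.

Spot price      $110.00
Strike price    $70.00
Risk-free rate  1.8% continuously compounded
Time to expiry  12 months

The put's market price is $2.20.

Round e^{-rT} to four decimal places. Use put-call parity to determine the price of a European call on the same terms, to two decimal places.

$43.45

exp(−rT) = exp(−0.018·1) = 0.9822
Put-call parity: C − P = S − K·e^(−rT) = 110 − 70·0.9822 = 110 − 68.7540 = 41.2460
C = P + (C − P) = 2.20 + (41.2460) = 43.4460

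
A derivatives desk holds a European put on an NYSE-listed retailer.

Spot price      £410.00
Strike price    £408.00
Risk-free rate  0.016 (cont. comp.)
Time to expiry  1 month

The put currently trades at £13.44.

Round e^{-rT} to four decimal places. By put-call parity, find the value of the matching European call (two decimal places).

£15.97

e^(−rT) = e^(−0.016·0.08333) = 0.9987
Put-call parity: C − P = S − K·e^(−rT) = 410 − 408·0.9987 = 410 − 407.4696 = 2.5304
C = P + (C − P) = 13.44 + (2.5304) = 15.9704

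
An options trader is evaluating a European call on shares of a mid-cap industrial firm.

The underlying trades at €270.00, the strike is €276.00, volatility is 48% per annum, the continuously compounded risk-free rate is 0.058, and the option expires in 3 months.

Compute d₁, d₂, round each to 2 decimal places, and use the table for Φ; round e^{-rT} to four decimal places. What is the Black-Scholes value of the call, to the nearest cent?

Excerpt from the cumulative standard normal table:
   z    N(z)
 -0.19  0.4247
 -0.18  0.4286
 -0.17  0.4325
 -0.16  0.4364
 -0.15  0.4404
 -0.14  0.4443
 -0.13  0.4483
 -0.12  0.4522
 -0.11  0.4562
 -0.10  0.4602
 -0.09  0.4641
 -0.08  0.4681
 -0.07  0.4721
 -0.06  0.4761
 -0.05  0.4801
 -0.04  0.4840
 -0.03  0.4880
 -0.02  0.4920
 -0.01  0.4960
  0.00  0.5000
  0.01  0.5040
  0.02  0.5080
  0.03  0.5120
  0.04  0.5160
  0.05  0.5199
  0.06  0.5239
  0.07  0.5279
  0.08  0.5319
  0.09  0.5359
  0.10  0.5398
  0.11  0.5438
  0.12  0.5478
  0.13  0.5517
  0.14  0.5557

T = 0.25;  σ√T = 0.2400
ln(S/K) + (r + σ²/2)T = ln(270/276) + (0.058 + 0.48²/2)·0.25 = -0.0220 + 0.0433 = 0.0213
d₁ = 0.0213 / 0.2400 = 0.0888 ⇒ 0.09
d₂ = d₁ − σ√T = 0.0888 − 0.2400 = -0.1512 ⇒ -0.15
exp(−rT) = exp(−0.058·0.25) = 0.9856
C = 270·N(0.09) − 276·0.9856·N(-0.15) = 270·0.5359 − 276·0.9856·0.4404 = 144.6930 − 119.8001 = 24.8929

€24.89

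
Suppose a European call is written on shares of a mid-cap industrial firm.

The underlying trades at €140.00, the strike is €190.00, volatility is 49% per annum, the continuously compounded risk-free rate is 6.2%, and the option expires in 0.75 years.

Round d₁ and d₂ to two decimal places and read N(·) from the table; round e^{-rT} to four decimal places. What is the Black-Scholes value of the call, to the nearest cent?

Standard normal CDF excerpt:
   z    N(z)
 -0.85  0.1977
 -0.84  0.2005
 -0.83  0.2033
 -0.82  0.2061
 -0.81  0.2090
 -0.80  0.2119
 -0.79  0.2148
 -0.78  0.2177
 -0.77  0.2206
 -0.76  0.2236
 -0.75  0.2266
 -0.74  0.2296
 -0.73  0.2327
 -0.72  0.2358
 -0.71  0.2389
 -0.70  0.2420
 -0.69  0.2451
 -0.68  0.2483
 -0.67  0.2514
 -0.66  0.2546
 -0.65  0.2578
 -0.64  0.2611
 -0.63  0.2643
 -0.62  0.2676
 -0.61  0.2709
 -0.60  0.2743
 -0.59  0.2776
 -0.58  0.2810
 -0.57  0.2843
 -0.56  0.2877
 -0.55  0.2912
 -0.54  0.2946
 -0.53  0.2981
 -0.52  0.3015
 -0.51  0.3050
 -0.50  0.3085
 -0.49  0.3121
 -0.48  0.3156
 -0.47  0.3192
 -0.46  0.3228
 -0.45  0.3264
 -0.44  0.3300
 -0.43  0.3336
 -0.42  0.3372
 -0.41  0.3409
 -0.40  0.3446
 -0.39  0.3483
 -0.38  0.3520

€10.86

σ√T = 0.49·√0.75 = 0.4244
d₁ = [ln(140/190) + (0.062 + 0.49²/2)·0.75] / 0.4244 = [-0.3054 + 0.1365] / 0.4244 = -0.3979 ≈ -0.40
d₂ = d₁ − σ√T = -0.3979 − 0.4244 = -0.8222 ≈ -0.82
exp(−rT) = exp(−0.062·0.75) = 0.9546
N(d₁) = N(-0.40) = 0.3446;  N(d₂) = N(-0.82) = 0.2061
C = 140·0.3446 − 190·0.9546·0.2061 = 48.2440 − 37.3812 = 10.8628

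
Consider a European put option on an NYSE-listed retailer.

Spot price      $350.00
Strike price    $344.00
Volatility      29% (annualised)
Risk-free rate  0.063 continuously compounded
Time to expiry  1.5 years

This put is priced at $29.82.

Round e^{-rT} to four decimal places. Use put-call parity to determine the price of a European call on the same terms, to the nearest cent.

exp(−rT) = exp(−0.063·1.5) = 0.9098
Put-call parity: C − P = S − K·e^(−rT) = 350 − 344·0.9098 = 350 − 312.9712 = 37.0288
C = P + (C − P) = 29.82 + (37.0288) = 66.8488

$66.85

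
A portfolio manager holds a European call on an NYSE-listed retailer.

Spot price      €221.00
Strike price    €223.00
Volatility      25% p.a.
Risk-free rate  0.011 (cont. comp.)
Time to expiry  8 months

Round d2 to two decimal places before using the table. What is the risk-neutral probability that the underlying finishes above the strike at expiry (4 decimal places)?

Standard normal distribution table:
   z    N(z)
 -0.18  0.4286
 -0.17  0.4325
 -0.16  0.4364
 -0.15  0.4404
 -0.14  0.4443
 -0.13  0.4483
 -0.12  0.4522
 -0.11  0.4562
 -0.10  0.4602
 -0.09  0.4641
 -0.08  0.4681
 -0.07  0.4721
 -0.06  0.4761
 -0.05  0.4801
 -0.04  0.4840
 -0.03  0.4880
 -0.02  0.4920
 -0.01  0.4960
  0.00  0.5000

T = 0.6667;  σ√T = 0.2041
d₁ = [ln(221/223) + (0.011 + 0.25²/2)·0.6667] / 0.2041 = [-0.0090 + 0.0282] / 0.2041 = 0.0939 ⇒ 0.09
d₂ = d₁ − σ√T = 0.0939 − 0.2041 = -0.1103 ⇒ -0.11
Pr(exercise) under Q = N(d₂) = 0.4562

0.4562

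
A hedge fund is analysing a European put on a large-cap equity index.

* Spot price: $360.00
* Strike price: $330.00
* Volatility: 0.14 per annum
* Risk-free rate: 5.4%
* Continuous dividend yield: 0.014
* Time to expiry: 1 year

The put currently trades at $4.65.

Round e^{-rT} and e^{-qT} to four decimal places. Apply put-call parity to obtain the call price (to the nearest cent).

$47.00

exp(−qT) = exp(−0.014·1) = 0.9861;  exp(−rT) = exp(−0.054·1) = 0.9474
Put-call parity: C − P = S·e^(−qT) − K·e^(−rT) = 360·0.9861 − 330·0.9474 = 354.9960 − 312.6420 = 42.3540
C = P + (C − P) = 4.65 + (42.3540) = 47.0040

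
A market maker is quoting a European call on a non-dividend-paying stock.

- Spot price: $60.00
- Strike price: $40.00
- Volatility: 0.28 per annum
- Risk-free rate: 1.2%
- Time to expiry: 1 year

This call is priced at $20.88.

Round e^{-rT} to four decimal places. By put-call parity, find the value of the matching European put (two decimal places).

$0.40

exp(−rT) = exp(−0.012·1) = 0.9881
Put-call parity: C − P = S − K·e^(−rT) = 60 − 40·0.9881 = 60 − 39.5240 = 20.4760
P = C − (C − P) = 20.88 − (20.4760) = 0.4040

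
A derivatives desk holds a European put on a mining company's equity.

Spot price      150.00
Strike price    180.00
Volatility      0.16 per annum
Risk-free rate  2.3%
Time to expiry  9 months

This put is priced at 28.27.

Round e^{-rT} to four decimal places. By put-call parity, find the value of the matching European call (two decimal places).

e^(−rT) = e^(−0.023·0.75) = 0.9829
Put-call parity: C − P = S − K·e^(−rT) = 150 − 180·0.9829 = 150 − 176.9220 = -26.9220
C = P + (C − P) = 28.27 + (-26.9220) = 1.3480

1.35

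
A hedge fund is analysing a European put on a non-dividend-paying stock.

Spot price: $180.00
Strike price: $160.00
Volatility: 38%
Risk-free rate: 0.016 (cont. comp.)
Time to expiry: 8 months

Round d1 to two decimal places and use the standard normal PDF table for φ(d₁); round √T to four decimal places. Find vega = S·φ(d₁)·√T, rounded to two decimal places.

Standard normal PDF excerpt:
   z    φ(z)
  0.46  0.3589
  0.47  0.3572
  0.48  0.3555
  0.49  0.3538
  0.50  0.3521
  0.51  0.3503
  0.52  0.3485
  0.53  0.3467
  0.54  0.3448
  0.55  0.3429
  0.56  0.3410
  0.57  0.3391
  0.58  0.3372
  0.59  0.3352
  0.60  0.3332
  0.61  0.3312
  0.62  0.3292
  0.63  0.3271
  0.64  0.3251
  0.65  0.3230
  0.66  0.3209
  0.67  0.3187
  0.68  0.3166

49.84

T = 0.6667;  σ√T = 0.3103
d₁ = [ln(180/160) + (0.016 + 0.38²/2)·0.6667] / 0.3103 = [0.1178 + 0.0588] / 0.3103 = 0.5691 → 0.57
√T = √0.6667 = 0.8165
φ(d₁) = φ(0.57) = 0.3391
vega = S·φ(d₁)·√T = 180·0.3391·0.8165 = 49.8375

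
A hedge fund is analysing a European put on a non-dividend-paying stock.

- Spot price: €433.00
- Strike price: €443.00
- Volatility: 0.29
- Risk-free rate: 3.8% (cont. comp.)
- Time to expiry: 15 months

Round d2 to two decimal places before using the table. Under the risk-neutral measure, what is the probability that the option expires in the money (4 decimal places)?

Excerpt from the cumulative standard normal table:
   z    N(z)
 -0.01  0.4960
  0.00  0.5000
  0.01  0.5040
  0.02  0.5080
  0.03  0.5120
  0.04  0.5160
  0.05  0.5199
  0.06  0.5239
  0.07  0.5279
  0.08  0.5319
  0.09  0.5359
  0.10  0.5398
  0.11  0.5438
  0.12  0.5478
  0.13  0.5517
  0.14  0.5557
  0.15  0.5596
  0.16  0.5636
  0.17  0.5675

σ√T = 0.29·√1.25 = 0.3242
d₁ = [ln(433/443) + (0.038 + ½·0.29²)·1.25] / (σ√T) = (-0.0228 + 0.1001) / 0.3242 = 0.2382 → 0.24
d₂ = 0.2382 − 0.3242 = -0.0860 → -0.09
Pr(exercise) under Q = N(−d₂) = N(0.09) = 0.5359

0.5359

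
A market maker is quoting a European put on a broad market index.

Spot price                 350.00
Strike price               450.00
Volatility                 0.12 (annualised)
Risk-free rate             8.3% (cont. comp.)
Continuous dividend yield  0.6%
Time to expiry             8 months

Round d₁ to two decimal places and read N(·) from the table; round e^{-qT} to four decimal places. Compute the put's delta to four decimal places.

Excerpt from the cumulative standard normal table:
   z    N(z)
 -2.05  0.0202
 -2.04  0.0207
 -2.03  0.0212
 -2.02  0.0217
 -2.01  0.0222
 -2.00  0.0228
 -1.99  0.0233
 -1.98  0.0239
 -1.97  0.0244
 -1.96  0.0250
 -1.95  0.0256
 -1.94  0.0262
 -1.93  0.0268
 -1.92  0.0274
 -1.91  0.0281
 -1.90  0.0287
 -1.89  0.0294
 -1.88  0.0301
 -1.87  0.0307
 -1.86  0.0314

T = 0.6667;  σ√T = 0.0980
ln(S/K) + (r − q + σ²/2)T = ln(350/450) + (0.083 − 0.006 + 0.12²/2)·0.6667 = -0.2513 + 0.0561 = -0.1952
d₁ = -0.1952 / 0.0980 = -1.9921 ≈ -1.99
N(d₁) = N(-1.99) = 0.0233
Δ_put = exp(−qT)·(N(d₁) − 1) = 0.9960·(0.0233 − 1) = -0.9728

-0.9728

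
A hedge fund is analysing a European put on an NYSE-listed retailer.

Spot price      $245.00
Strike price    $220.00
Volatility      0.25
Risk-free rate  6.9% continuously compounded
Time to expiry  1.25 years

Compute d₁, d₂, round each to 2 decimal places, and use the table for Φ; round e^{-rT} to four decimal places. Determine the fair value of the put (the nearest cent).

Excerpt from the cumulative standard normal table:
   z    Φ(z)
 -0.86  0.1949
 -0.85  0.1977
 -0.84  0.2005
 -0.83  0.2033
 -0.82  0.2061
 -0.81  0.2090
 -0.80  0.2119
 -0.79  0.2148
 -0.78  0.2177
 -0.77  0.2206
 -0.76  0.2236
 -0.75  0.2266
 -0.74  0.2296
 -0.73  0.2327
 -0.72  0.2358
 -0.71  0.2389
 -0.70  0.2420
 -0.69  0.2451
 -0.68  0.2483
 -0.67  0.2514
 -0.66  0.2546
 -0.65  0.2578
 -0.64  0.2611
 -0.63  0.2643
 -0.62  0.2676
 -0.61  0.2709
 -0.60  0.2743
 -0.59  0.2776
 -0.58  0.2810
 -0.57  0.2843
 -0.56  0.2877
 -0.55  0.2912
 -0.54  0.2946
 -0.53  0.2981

σ√T = 0.25·√1.25 = 0.2795
d₁ = [ln(245/220) + (0.069 + 0.25²/2)·1.25] / 0.2795 = [0.1076 + 0.1253] / 0.2795 = 0.8334 ⇒ 0.83
d₂ = d₁ − σ√T = 0.8334 − 0.2795 = 0.5539 ⇒ 0.55
exp(−rT) = exp(−0.069·1.25) = 0.9174
N(−d₂) = N(-0.55) = 0.2912;  N(−d₁) = N(-0.83) = 0.2033
P = 220·0.9174·0.2912 − 245·0.2033 = 58.7723 − 49.8085 = 8.9638

$8.96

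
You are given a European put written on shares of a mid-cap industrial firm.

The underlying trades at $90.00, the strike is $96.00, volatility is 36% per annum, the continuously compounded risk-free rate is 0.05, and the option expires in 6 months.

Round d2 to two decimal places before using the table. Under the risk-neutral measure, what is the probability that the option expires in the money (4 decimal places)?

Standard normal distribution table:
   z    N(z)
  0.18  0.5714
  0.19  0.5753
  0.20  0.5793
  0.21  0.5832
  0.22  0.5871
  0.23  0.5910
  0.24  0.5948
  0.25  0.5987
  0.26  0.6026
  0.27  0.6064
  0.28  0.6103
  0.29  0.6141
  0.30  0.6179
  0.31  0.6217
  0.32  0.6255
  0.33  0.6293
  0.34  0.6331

0.6103

σ√T = 0.36 × 0.7071 = 0.2546
d₁ = [ln(90/96) + (0.05 + 0.36²/2)·0.5] / 0.2546 = [-0.0645 + 0.0574] / 0.2546 = -0.0280 ⇒ -0.03
d₂ = d₁ − σ√T = -0.0280 − 0.2546 = -0.2826 ⇒ -0.28
Risk-neutral Pr[S_T < K] = N(−d₂) = N(0.28) = 0.6103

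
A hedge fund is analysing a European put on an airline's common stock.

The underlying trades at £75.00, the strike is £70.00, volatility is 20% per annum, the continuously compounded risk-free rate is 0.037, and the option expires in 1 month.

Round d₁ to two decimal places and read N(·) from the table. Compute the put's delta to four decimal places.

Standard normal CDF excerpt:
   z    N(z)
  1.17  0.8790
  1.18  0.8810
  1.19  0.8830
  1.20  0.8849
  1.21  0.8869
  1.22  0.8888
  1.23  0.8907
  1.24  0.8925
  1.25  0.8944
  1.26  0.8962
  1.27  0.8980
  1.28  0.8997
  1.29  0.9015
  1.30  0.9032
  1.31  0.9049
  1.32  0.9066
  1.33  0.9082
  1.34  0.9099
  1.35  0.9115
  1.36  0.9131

-0.1003

T = 0.08333;  σ√T = 0.0577
d₁ = [ln(75/70) + (0.037 + 0.2²/2)·0.08333] / 0.0577 = [0.0690 + 0.0047] / 0.0577 = 1.2773 ⇒ 1.28
N(d₁) = N(1.28) = 0.8997
Δ_put = N(d₁) − 1 = 0.8997 − 1 = -0.1003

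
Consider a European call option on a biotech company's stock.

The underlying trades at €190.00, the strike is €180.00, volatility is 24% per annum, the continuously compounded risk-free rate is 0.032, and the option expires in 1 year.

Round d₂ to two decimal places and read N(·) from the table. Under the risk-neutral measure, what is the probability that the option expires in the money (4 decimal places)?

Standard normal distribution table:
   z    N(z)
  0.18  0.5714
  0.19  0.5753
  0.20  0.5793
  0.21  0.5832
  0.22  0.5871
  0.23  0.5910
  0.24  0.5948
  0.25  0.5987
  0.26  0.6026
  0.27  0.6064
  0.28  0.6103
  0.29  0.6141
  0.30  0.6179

σ√T = 0.24·√1 = 0.2400
d₁ = [ln(190/180) + (0.032 + ½·0.24²)·1] / (σ√T) = (0.0541 + 0.0608) / 0.2400 = 0.4786 ≈ 0.48
d₂ = 0.4786 − 0.2400 = 0.2386 ≈ 0.24
Risk-neutral Pr[S_T > K] = N(d₂) = N(0.24) = 0.5948

0.5948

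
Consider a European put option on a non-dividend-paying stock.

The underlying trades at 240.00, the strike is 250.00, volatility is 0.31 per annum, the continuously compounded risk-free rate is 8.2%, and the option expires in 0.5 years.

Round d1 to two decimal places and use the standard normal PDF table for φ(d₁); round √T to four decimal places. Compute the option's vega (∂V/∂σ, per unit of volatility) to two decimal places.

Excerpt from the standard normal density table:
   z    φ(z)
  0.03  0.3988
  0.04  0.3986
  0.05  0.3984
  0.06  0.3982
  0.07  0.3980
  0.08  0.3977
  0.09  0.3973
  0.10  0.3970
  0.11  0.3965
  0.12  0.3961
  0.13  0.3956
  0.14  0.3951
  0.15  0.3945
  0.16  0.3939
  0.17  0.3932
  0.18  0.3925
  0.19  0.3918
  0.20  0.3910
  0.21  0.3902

67.29

σ√T = 0.31·√0.5 = 0.2192
d₁ = [ln(240/250) + (0.082 + ½·0.31²)·0.5] / (σ√T) = (-0.0408 + 0.0650) / 0.2192 = 0.1104 ≈ 0.11
√T = √0.5 = 0.7071
φ(d₁) = φ(0.11) = 0.3965
vega = S·φ(d₁)·√T = 240·0.3965·0.7071 = 67.2876
(Call and put vega coincide under Black-Scholes.)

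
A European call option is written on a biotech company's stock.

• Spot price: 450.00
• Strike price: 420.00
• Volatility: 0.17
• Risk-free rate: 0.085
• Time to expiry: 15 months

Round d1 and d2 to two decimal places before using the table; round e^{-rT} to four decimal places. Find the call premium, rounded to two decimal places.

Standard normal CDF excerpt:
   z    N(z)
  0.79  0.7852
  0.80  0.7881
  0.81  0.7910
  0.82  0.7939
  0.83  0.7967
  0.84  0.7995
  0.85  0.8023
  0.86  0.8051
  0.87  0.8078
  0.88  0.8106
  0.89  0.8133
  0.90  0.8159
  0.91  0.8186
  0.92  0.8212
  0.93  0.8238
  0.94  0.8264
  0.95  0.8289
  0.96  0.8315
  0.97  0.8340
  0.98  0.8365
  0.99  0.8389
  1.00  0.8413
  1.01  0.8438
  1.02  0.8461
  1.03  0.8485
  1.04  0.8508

79.86

T = 1.25;  σ√T = 0.1901
d₁ = [ln(450/420) + (0.085 + 0.17²/2)·1.25] / 0.1901 = [0.0690 + 0.1243] / 0.1901 = 1.0170 ⇒ 1.02
d₂ = d₁ − σ√T = 1.0170 − 0.1901 = 0.8270 ⇒ 0.83
e^(−rT) = e^(−0.085·1.25) = 0.8992
N(d₁) = N(1.02) = 0.8461;  N(d₂) = N(0.83) = 0.7967
C = 450·0.8461 − 420·0.8992·0.7967 = 380.7450 − 300.8849 = 79.8601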